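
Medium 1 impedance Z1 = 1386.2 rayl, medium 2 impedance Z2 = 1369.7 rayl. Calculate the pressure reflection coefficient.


Given values:
  Z1 = 1386.2 rayl, Z2 = 1369.7 rayl
Formula: R = (Z2 - Z1) / (Z2 + Z1)
Numerator: Z2 - Z1 = 1369.7 - 1386.2 = -16.5
Denominator: Z2 + Z1 = 1369.7 + 1386.2 = 2755.9
R = -16.5 / 2755.9 = -0.006

-0.006


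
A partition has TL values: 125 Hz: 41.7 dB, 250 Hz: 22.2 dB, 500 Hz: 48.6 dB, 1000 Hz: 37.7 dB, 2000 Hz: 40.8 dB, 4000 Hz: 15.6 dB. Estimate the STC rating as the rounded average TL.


Given TL values at each frequency:
  125 Hz: 41.7 dB
  250 Hz: 22.2 dB
  500 Hz: 48.6 dB
  1000 Hz: 37.7 dB
  2000 Hz: 40.8 dB
  4000 Hz: 15.6 dB
Formula: STC ~ round(average of TL values)
Sum = 41.7 + 22.2 + 48.6 + 37.7 + 40.8 + 15.6 = 206.6
Average = 206.6 / 6 = 34.43
Rounded: 34

34


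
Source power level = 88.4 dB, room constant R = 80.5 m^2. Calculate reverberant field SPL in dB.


Given values:
  Lw = 88.4 dB, R = 80.5 m^2
Formula: SPL = Lw + 10 * log10(4 / R)
Compute 4 / R = 4 / 80.5 = 0.049689
Compute 10 * log10(0.049689) = -13.0374
SPL = 88.4 + (-13.0374) = 75.36

75.36 dB


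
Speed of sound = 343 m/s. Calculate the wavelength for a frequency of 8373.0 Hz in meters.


Given values:
  c = 343 m/s, f = 8373.0 Hz
Formula: lambda = c / f
lambda = 343 / 8373.0
lambda = 0.041

0.041 m


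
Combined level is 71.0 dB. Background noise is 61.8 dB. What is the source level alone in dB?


Given values:
  L_total = 71.0 dB, L_bg = 61.8 dB
Formula: L_source = 10 * log10(10^(L_total/10) - 10^(L_bg/10))
Convert to linear:
  10^(71.0/10) = 12589254.1179
  10^(61.8/10) = 1513561.2484
Difference: 12589254.1179 - 1513561.2484 = 11075692.8695
L_source = 10 * log10(11075692.8695) = 70.44

70.44 dB


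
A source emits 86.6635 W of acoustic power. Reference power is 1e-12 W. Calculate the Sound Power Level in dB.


Given values:
  W = 86.6635 W
  W_ref = 1e-12 W
Formula: SWL = 10 * log10(W / W_ref)
Compute ratio: W / W_ref = 86663500000000
Compute log10: log10(86663500000000) = 13.937836
Multiply: SWL = 10 * 13.937836 = 139.38

139.38 dB


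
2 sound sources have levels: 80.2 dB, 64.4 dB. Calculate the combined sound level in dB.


Formula: L_total = 10 * log10( sum(10^(Li/10)) )
  Source 1: 10^(80.2/10) = 104712854.8051
  Source 2: 10^(64.4/10) = 2754228.7033
Sum of linear values = 107467083.5084
L_total = 10 * log10(107467083.5084) = 80.31

80.31 dB


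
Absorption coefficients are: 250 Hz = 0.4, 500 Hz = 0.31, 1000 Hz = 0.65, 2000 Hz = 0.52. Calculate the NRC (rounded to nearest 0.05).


Given values:
  a_250 = 0.4, a_500 = 0.31
  a_1000 = 0.65, a_2000 = 0.52
Formula: NRC = (a250 + a500 + a1000 + a2000) / 4
Sum = 0.4 + 0.31 + 0.65 + 0.52 = 1.88
NRC = 1.88 / 4 = 0.47
Rounded to nearest 0.05: 0.45

0.45


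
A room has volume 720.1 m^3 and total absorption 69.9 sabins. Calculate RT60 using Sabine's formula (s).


Given values:
  V = 720.1 m^3
  A = 69.9 sabins
Formula: RT60 = 0.161 * V / A
Numerator: 0.161 * 720.1 = 115.9361
RT60 = 115.9361 / 69.9 = 1.659

1.659 s


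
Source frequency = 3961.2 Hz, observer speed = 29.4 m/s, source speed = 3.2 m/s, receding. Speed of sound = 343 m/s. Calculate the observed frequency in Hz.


Given values:
  f_s = 3961.2 Hz, v_o = 29.4 m/s, v_s = 3.2 m/s
  Direction: receding
Formula: f_o = f_s * (c - v_o) / (c + v_s)
Numerator: c - v_o = 343 - 29.4 = 313.6
Denominator: c + v_s = 343 + 3.2 = 346.2
f_o = 3961.2 * 313.6 / 346.2 = 3588.19

3588.19 Hz


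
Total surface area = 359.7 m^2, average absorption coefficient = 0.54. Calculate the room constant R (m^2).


Given values:
  S = 359.7 m^2, alpha = 0.54
Formula: R = S * alpha / (1 - alpha)
Numerator: 359.7 * 0.54 = 194.238
Denominator: 1 - 0.54 = 0.46
R = 194.238 / 0.46 = 422.26

422.26 m^2


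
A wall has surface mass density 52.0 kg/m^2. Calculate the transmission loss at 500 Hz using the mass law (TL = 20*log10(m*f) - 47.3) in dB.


Given values:
  m = 52.0 kg/m^2, f = 500 Hz
Formula: TL = 20 * log10(m * f) - 47.3
Compute m * f = 52.0 * 500 = 26000.0
Compute log10(26000.0) = 4.414973
Compute 20 * 4.414973 = 88.2995
TL = 88.2995 - 47.3 = 41.0

41.0 dB


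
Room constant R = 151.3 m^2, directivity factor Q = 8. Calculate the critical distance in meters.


Given values:
  R = 151.3 m^2, Q = 8
Formula: d_c = 0.141 * sqrt(Q * R)
Compute Q * R = 8 * 151.3 = 1210.4
Compute sqrt(1210.4) = 34.7908
d_c = 0.141 * 34.7908 = 4.906

4.906 m


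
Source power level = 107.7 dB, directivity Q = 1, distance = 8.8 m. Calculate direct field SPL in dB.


Given values:
  Lw = 107.7 dB, Q = 1, r = 8.8 m
Formula: SPL = Lw + 10 * log10(Q / (4 * pi * r^2))
Compute 4 * pi * r^2 = 4 * pi * 8.8^2 = 973.1397
Compute Q / denom = 1 / 973.1397 = 0.0010276
Compute 10 * log10(0.0010276) = -29.8818
SPL = 107.7 + (-29.8818) = 77.82

77.82 dB


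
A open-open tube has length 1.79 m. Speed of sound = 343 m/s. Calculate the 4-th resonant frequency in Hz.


Given values:
  Tube type: open-open, L = 1.79 m, c = 343 m/s, n = 4
Formula: f_n = n * c / (2 * L)
Compute 2 * L = 2 * 1.79 = 3.58
f = 4 * 343 / 3.58
f = 383.24

383.24 Hz


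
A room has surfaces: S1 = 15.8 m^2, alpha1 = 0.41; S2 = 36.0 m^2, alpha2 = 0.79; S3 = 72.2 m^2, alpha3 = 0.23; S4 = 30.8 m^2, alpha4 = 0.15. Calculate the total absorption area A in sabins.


Given surfaces:
  Surface 1: 15.8 * 0.41 = 6.478
  Surface 2: 36.0 * 0.79 = 28.44
  Surface 3: 72.2 * 0.23 = 16.606
  Surface 4: 30.8 * 0.15 = 4.62
Formula: A = sum(Si * alpha_i)
A = 6.478 + 28.44 + 16.606 + 4.62
A = 56.14

56.14 sabins


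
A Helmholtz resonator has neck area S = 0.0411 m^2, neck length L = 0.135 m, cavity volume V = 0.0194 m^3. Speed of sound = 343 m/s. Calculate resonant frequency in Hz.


Given values:
  S = 0.0411 m^2, L = 0.135 m, V = 0.0194 m^3, c = 343 m/s
Formula: f = (c / (2*pi)) * sqrt(S / (V * L))
Compute V * L = 0.0194 * 0.135 = 0.002619
Compute S / (V * L) = 0.0411 / 0.002619 = 15.693
Compute sqrt(15.693) = 3.961439
Compute c / (2*pi) = 343 / 6.283185 = 54.590148
f = 54.590148 * 3.961439 = 216.26

216.26 Hz


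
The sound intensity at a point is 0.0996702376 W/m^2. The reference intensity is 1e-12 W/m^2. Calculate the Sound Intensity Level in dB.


Given values:
  I = 0.0996702376 W/m^2
  I_ref = 1e-12 W/m^2
Formula: SIL = 10 * log10(I / I_ref)
Compute ratio: I / I_ref = 99670237600
Compute log10: log10(99670237600) = 10.998565
Multiply: SIL = 10 * 10.998565 = 109.99

109.99 dB


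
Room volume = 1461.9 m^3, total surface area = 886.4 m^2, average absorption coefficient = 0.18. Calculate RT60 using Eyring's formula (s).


Given values:
  V = 1461.9 m^3, S = 886.4 m^2, alpha = 0.18
Formula: RT60 = 0.161 * V / (-S * ln(1 - alpha))
Compute ln(1 - 0.18) = ln(0.82) = -0.198451
Denominator: -886.4 * -0.198451 = 175.907
Numerator: 0.161 * 1461.9 = 235.3659
RT60 = 235.3659 / 175.907 = 1.338

1.338 s


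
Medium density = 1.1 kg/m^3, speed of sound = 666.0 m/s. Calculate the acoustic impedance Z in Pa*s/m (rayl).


Given values:
  rho = 1.1 kg/m^3
  c = 666.0 m/s
Formula: Z = rho * c
Z = 1.1 * 666.0
Z = 732.6

732.6 rayl


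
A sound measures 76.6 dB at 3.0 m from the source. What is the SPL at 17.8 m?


Given values:
  SPL1 = 76.6 dB, r1 = 3.0 m, r2 = 17.8 m
Formula: SPL2 = SPL1 - 20 * log10(r2 / r1)
Compute ratio: r2 / r1 = 17.8 / 3.0 = 5.9333
Compute log10: log10(5.9333) = 0.773296
Compute drop: 20 * 0.773296 = 15.4659
SPL2 = 76.6 - 15.4659 = 61.13

61.13 dB


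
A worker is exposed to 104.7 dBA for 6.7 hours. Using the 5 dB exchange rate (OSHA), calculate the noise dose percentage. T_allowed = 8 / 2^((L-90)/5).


Given values:
  L = 104.7 dBA, T = 6.7 hours
Formula: T_allowed = 8 / 2^((L - 90) / 5)
Compute exponent: (104.7 - 90) / 5 = 2.94
Compute 2^(2.94) = 7.674113
T_allowed = 8 / 7.674113 = 1.042466 hours
Dose = (T / T_allowed) * 100
Dose = (6.7 / 1.042466) * 100 = 642.71

642.71 %


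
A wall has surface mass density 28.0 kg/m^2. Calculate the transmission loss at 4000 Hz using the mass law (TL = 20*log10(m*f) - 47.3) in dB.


Given values:
  m = 28.0 kg/m^2, f = 4000 Hz
Formula: TL = 20 * log10(m * f) - 47.3
Compute m * f = 28.0 * 4000 = 112000.0
Compute log10(112000.0) = 5.049218
Compute 20 * 5.049218 = 100.9844
TL = 100.9844 - 47.3 = 53.68

53.68 dB


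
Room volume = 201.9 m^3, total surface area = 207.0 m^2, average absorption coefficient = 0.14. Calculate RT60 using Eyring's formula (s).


Given values:
  V = 201.9 m^3, S = 207.0 m^2, alpha = 0.14
Formula: RT60 = 0.161 * V / (-S * ln(1 - alpha))
Compute ln(1 - 0.14) = ln(0.86) = -0.150823
Denominator: -207.0 * -0.150823 = 31.2204
Numerator: 0.161 * 201.9 = 32.5059
RT60 = 32.5059 / 31.2204 = 1.041

1.041 s


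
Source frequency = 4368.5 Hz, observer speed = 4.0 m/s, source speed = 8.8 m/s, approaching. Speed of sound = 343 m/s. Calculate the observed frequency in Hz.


Given values:
  f_s = 4368.5 Hz, v_o = 4.0 m/s, v_s = 8.8 m/s
  Direction: approaching
Formula: f_o = f_s * (c + v_o) / (c - v_s)
Numerator: c + v_o = 343 + 4.0 = 347.0
Denominator: c - v_s = 343 - 8.8 = 334.2
f_o = 4368.5 * 347.0 / 334.2 = 4535.82

4535.82 Hz


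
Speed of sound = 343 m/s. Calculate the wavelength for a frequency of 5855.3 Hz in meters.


Given values:
  c = 343 m/s, f = 5855.3 Hz
Formula: lambda = c / f
lambda = 343 / 5855.3
lambda = 0.0586

0.0586 m


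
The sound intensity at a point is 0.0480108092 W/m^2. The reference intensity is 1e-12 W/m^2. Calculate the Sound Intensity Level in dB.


Given values:
  I = 0.0480108092 W/m^2
  I_ref = 1e-12 W/m^2
Formula: SIL = 10 * log10(I / I_ref)
Compute ratio: I / I_ref = 48010809200
Compute log10: log10(48010809200) = 10.681339
Multiply: SIL = 10 * 10.681339 = 106.81

106.81 dB


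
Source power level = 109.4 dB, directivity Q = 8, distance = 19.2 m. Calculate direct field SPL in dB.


Given values:
  Lw = 109.4 dB, Q = 8, r = 19.2 m
Formula: SPL = Lw + 10 * log10(Q / (4 * pi * r^2))
Compute 4 * pi * r^2 = 4 * pi * 19.2^2 = 4632.4669
Compute Q / denom = 8 / 4632.4669 = 0.00172694
Compute 10 * log10(0.00172694) = -27.6272
SPL = 109.4 + (-27.6272) = 81.77

81.77 dB


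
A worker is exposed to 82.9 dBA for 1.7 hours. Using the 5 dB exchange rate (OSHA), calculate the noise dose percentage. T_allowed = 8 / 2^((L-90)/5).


Given values:
  L = 82.9 dBA, T = 1.7 hours
Formula: T_allowed = 8 / 2^((L - 90) / 5)
Compute exponent: (82.9 - 90) / 5 = -1.42
Compute 2^(-1.42) = 0.373712
T_allowed = 8 / 0.373712 = 21.406859 hours
Dose = (T / T_allowed) * 100
Dose = (1.7 / 21.406859) * 100 = 7.94

7.94 %


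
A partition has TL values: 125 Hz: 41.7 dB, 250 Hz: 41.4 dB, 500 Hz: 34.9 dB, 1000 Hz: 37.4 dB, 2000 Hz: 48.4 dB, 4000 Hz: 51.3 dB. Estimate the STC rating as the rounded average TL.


Given TL values at each frequency:
  125 Hz: 41.7 dB
  250 Hz: 41.4 dB
  500 Hz: 34.9 dB
  1000 Hz: 37.4 dB
  2000 Hz: 48.4 dB
  4000 Hz: 51.3 dB
Formula: STC ~ round(average of TL values)
Sum = 41.7 + 41.4 + 34.9 + 37.4 + 48.4 + 51.3 = 255.1
Average = 255.1 / 6 = 42.52
Rounded: 43

43


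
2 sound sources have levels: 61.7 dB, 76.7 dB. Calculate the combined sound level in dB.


Formula: L_total = 10 * log10( sum(10^(Li/10)) )
  Source 1: 10^(61.7/10) = 1479108.3882
  Source 2: 10^(76.7/10) = 46773514.1287
Sum of linear values = 48252622.5169
L_total = 10 * log10(48252622.5169) = 76.84

76.84 dB


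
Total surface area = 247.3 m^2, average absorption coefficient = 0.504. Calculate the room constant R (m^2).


Given values:
  S = 247.3 m^2, alpha = 0.504
Formula: R = S * alpha / (1 - alpha)
Numerator: 247.3 * 0.504 = 124.6392
Denominator: 1 - 0.504 = 0.496
R = 124.6392 / 0.496 = 251.29

251.29 m^2


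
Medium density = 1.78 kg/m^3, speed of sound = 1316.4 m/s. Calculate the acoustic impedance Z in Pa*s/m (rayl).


Given values:
  rho = 1.78 kg/m^3
  c = 1316.4 m/s
Formula: Z = rho * c
Z = 1.78 * 1316.4
Z = 2343.19

2343.19 rayl


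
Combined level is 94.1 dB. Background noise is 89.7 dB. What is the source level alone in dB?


Given values:
  L_total = 94.1 dB, L_bg = 89.7 dB
Formula: L_source = 10 * log10(10^(L_total/10) - 10^(L_bg/10))
Convert to linear:
  10^(94.1/10) = 2570395782.7689
  10^(89.7/10) = 933254300.797
Difference: 2570395782.7689 - 933254300.797 = 1637141481.9719
L_source = 10 * log10(1637141481.9719) = 92.14

92.14 dB


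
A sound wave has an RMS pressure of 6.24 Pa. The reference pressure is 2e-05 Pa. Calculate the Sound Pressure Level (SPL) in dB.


Given values:
  p = 6.24 Pa
  p_ref = 2e-05 Pa
Formula: SPL = 20 * log10(p / p_ref)
Compute ratio: p / p_ref = 6.24 / 2e-05 = 312000
Compute log10: log10(312000) = 5.494155
Multiply: SPL = 20 * 5.494155 = 109.88

109.88 dB


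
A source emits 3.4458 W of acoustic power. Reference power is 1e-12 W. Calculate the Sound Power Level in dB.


Given values:
  W = 3.4458 W
  W_ref = 1e-12 W
Formula: SWL = 10 * log10(W / W_ref)
Compute ratio: W / W_ref = 3445800000000
Compute log10: log10(3445800000000) = 12.53729
Multiply: SWL = 10 * 12.53729 = 125.37

125.37 dB


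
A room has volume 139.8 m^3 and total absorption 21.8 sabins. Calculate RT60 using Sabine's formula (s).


Given values:
  V = 139.8 m^3
  A = 21.8 sabins
Formula: RT60 = 0.161 * V / A
Numerator: 0.161 * 139.8 = 22.5078
RT60 = 22.5078 / 21.8 = 1.032

1.032 s


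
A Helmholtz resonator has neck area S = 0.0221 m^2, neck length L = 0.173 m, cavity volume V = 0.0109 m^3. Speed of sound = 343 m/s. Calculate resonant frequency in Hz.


Given values:
  S = 0.0221 m^2, L = 0.173 m, V = 0.0109 m^3, c = 343 m/s
Formula: f = (c / (2*pi)) * sqrt(S / (V * L))
Compute V * L = 0.0109 * 0.173 = 0.0018857
Compute S / (V * L) = 0.0221 / 0.0018857 = 11.7198
Compute sqrt(11.7198) = 3.423419
Compute c / (2*pi) = 343 / 6.283185 = 54.590148
f = 54.590148 * 3.423419 = 186.88

186.88 Hz


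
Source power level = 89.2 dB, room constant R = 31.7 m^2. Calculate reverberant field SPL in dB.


Given values:
  Lw = 89.2 dB, R = 31.7 m^2
Formula: SPL = Lw + 10 * log10(4 / R)
Compute 4 / R = 4 / 31.7 = 0.126183
Compute 10 * log10(0.126183) = -8.99
SPL = 89.2 + (-8.99) = 80.21

80.21 dB


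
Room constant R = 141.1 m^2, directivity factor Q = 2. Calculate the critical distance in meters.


Given values:
  R = 141.1 m^2, Q = 2
Formula: d_c = 0.141 * sqrt(Q * R)
Compute Q * R = 2 * 141.1 = 282.2
Compute sqrt(282.2) = 16.7988
d_c = 0.141 * 16.7988 = 2.369

2.369 m


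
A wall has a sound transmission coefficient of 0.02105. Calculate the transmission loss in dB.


Given values:
  tau = 0.02105
Formula: TL = 10 * log10(1 / tau)
Compute 1 / tau = 1 / 0.02105 = 47.5059
Compute log10(47.5059) = 1.676748
TL = 10 * 1.676748 = 16.77

16.77 dB


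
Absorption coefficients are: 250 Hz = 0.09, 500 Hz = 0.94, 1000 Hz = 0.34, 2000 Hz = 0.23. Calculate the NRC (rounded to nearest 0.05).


Given values:
  a_250 = 0.09, a_500 = 0.94
  a_1000 = 0.34, a_2000 = 0.23
Formula: NRC = (a250 + a500 + a1000 + a2000) / 4
Sum = 0.09 + 0.94 + 0.34 + 0.23 = 1.6
NRC = 1.6 / 4 = 0.4
Rounded to nearest 0.05: 0.4

0.4


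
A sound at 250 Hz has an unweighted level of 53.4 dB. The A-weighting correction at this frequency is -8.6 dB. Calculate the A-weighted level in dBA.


Given values:
  SPL = 53.4 dB
  A-weighting at 250 Hz = -8.6 dB
Formula: L_A = SPL + A_weight
L_A = 53.4 + (-8.6)
L_A = 44.8

44.8 dBA


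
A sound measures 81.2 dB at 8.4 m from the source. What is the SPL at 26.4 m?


Given values:
  SPL1 = 81.2 dB, r1 = 8.4 m, r2 = 26.4 m
Formula: SPL2 = SPL1 - 20 * log10(r2 / r1)
Compute ratio: r2 / r1 = 26.4 / 8.4 = 3.1429
Compute log10: log10(3.1429) = 0.497331
Compute drop: 20 * 0.497331 = 9.9466
SPL2 = 81.2 - 9.9466 = 71.25

71.25 dB


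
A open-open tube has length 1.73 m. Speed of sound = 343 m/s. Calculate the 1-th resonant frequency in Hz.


Given values:
  Tube type: open-open, L = 1.73 m, c = 343 m/s, n = 1
Formula: f_n = n * c / (2 * L)
Compute 2 * L = 2 * 1.73 = 3.46
f = 1 * 343 / 3.46
f = 99.13

99.13 Hz


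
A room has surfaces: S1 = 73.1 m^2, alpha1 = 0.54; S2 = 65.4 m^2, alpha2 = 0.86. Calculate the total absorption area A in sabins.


Given surfaces:
  Surface 1: 73.1 * 0.54 = 39.474
  Surface 2: 65.4 * 0.86 = 56.244
Formula: A = sum(Si * alpha_i)
A = 39.474 + 56.244
A = 95.72

95.72 sabins


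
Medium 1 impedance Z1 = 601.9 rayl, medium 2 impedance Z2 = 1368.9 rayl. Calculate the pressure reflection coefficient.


Given values:
  Z1 = 601.9 rayl, Z2 = 1368.9 rayl
Formula: R = (Z2 - Z1) / (Z2 + Z1)
Numerator: Z2 - Z1 = 1368.9 - 601.9 = 767.0
Denominator: Z2 + Z1 = 1368.9 + 601.9 = 1970.8
R = 767.0 / 1970.8 = 0.3892

0.3892


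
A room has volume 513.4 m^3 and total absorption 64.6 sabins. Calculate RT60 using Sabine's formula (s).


Given values:
  V = 513.4 m^3
  A = 64.6 sabins
Formula: RT60 = 0.161 * V / A
Numerator: 0.161 * 513.4 = 82.6574
RT60 = 82.6574 / 64.6 = 1.28

1.28 s


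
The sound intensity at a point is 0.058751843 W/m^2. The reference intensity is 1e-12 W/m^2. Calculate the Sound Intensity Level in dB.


Given values:
  I = 0.058751843 W/m^2
  I_ref = 1e-12 W/m^2
Formula: SIL = 10 * log10(I / I_ref)
Compute ratio: I / I_ref = 58751843000
Compute log10: log10(58751843000) = 10.769021
Multiply: SIL = 10 * 10.769021 = 107.69

107.69 dB


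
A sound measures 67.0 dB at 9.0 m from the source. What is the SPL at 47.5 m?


Given values:
  SPL1 = 67.0 dB, r1 = 9.0 m, r2 = 47.5 m
Formula: SPL2 = SPL1 - 20 * log10(r2 / r1)
Compute ratio: r2 / r1 = 47.5 / 9.0 = 5.2778
Compute log10: log10(5.2778) = 0.722453
Compute drop: 20 * 0.722453 = 14.4491
SPL2 = 67.0 - 14.4491 = 52.55

52.55 dB


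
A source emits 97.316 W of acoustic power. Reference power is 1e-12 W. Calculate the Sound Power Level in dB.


Given values:
  W = 97.316 W
  W_ref = 1e-12 W
Formula: SWL = 10 * log10(W / W_ref)
Compute ratio: W / W_ref = 97316000000000
Compute log10: log10(97316000000000) = 13.988184
Multiply: SWL = 10 * 13.988184 = 139.88

139.88 dB


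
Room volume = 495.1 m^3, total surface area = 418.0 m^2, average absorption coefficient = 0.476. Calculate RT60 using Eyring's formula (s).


Given values:
  V = 495.1 m^3, S = 418.0 m^2, alpha = 0.476
Formula: RT60 = 0.161 * V / (-S * ln(1 - alpha))
Compute ln(1 - 0.476) = ln(0.524) = -0.646264
Denominator: -418.0 * -0.646264 = 270.1384
Numerator: 0.161 * 495.1 = 79.7111
RT60 = 79.7111 / 270.1384 = 0.295

0.295 s


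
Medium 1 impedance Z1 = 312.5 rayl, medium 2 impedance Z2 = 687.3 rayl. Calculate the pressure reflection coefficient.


Given values:
  Z1 = 312.5 rayl, Z2 = 687.3 rayl
Formula: R = (Z2 - Z1) / (Z2 + Z1)
Numerator: Z2 - Z1 = 687.3 - 312.5 = 374.8
Denominator: Z2 + Z1 = 687.3 + 312.5 = 999.8
R = 374.8 / 999.8 = 0.3749

0.3749


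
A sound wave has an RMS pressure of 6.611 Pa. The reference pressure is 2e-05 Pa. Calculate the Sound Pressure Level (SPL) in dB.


Given values:
  p = 6.611 Pa
  p_ref = 2e-05 Pa
Formula: SPL = 20 * log10(p / p_ref)
Compute ratio: p / p_ref = 6.611 / 2e-05 = 330550
Compute log10: log10(330550) = 5.519237
Multiply: SPL = 20 * 5.519237 = 110.38

110.38 dB


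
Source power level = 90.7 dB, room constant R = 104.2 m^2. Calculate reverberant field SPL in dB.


Given values:
  Lw = 90.7 dB, R = 104.2 m^2
Formula: SPL = Lw + 10 * log10(4 / R)
Compute 4 / R = 4 / 104.2 = 0.038388
Compute 10 * log10(0.038388) = -14.158
SPL = 90.7 + (-14.158) = 76.54

76.54 dB


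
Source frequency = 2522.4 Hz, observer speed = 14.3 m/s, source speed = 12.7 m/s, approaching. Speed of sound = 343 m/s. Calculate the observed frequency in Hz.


Given values:
  f_s = 2522.4 Hz, v_o = 14.3 m/s, v_s = 12.7 m/s
  Direction: approaching
Formula: f_o = f_s * (c + v_o) / (c - v_s)
Numerator: c + v_o = 343 + 14.3 = 357.3
Denominator: c - v_s = 343 - 12.7 = 330.3
f_o = 2522.4 * 357.3 / 330.3 = 2728.59

2728.59 Hz


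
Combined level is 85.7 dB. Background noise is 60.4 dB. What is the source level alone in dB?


Given values:
  L_total = 85.7 dB, L_bg = 60.4 dB
Formula: L_source = 10 * log10(10^(L_total/10) - 10^(L_bg/10))
Convert to linear:
  10^(85.7/10) = 371535229.0972
  10^(60.4/10) = 1096478.1961
Difference: 371535229.0972 - 1096478.1961 = 370438750.9011
L_source = 10 * log10(370438750.9011) = 85.69

85.69 dB


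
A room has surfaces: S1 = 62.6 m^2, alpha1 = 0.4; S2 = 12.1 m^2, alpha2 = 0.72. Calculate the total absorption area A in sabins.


Given surfaces:
  Surface 1: 62.6 * 0.4 = 25.04
  Surface 2: 12.1 * 0.72 = 8.712
Formula: A = sum(Si * alpha_i)
A = 25.04 + 8.712
A = 33.75

33.75 sabins


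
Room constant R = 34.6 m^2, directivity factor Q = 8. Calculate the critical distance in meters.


Given values:
  R = 34.6 m^2, Q = 8
Formula: d_c = 0.141 * sqrt(Q * R)
Compute Q * R = 8 * 34.6 = 276.8
Compute sqrt(276.8) = 16.6373
d_c = 0.141 * 16.6373 = 2.346

2.346 m


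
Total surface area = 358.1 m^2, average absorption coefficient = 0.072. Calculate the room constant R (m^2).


Given values:
  S = 358.1 m^2, alpha = 0.072
Formula: R = S * alpha / (1 - alpha)
Numerator: 358.1 * 0.072 = 25.7832
Denominator: 1 - 0.072 = 0.928
R = 25.7832 / 0.928 = 27.78

27.78 m^2


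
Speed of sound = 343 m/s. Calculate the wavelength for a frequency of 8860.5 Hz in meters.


Given values:
  c = 343 m/s, f = 8860.5 Hz
Formula: lambda = c / f
lambda = 343 / 8860.5
lambda = 0.0387

0.0387 m


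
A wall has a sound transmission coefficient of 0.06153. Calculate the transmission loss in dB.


Given values:
  tau = 0.06153
Formula: TL = 10 * log10(1 / tau)
Compute 1 / tau = 1 / 0.06153 = 16.2522
Compute log10(16.2522) = 1.210912
TL = 10 * 1.210912 = 12.11

12.11 dB


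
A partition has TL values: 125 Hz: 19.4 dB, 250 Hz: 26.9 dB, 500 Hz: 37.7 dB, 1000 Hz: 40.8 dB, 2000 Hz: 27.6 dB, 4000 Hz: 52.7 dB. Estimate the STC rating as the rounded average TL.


Given TL values at each frequency:
  125 Hz: 19.4 dB
  250 Hz: 26.9 dB
  500 Hz: 37.7 dB
  1000 Hz: 40.8 dB
  2000 Hz: 27.6 dB
  4000 Hz: 52.7 dB
Formula: STC ~ round(average of TL values)
Sum = 19.4 + 26.9 + 37.7 + 40.8 + 27.6 + 52.7 = 205.1
Average = 205.1 / 6 = 34.18
Rounded: 34

34


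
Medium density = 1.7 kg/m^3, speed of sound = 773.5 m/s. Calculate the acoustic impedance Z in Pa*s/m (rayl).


Given values:
  rho = 1.7 kg/m^3
  c = 773.5 m/s
Formula: Z = rho * c
Z = 1.7 * 773.5
Z = 1314.95

1314.95 rayl


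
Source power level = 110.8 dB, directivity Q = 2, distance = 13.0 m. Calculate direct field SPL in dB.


Given values:
  Lw = 110.8 dB, Q = 2, r = 13.0 m
Formula: SPL = Lw + 10 * log10(Q / (4 * pi * r^2))
Compute 4 * pi * r^2 = 4 * pi * 13.0^2 = 2123.7166
Compute Q / denom = 2 / 2123.7166 = 0.00094175
Compute 10 * log10(0.00094175) = -30.2606
SPL = 110.8 + (-30.2606) = 80.54

80.54 dB


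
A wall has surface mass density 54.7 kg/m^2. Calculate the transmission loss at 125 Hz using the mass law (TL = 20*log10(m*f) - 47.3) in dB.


Given values:
  m = 54.7 kg/m^2, f = 125 Hz
Formula: TL = 20 * log10(m * f) - 47.3
Compute m * f = 54.7 * 125 = 6837.5
Compute log10(6837.5) = 3.834897
Compute 20 * 3.834897 = 76.6979
TL = 76.6979 - 47.3 = 29.4

29.4 dB


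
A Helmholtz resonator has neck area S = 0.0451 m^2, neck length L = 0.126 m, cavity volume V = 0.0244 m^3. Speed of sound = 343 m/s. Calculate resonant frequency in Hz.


Given values:
  S = 0.0451 m^2, L = 0.126 m, V = 0.0244 m^3, c = 343 m/s
Formula: f = (c / (2*pi)) * sqrt(S / (V * L))
Compute V * L = 0.0244 * 0.126 = 0.0030744
Compute S / (V * L) = 0.0451 / 0.0030744 = 14.6695
Compute sqrt(14.6695) = 3.830078
Compute c / (2*pi) = 343 / 6.283185 = 54.590148
f = 54.590148 * 3.830078 = 209.08

209.08 Hz


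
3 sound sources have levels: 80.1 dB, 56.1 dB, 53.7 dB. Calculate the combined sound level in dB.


Formula: L_total = 10 * log10( sum(10^(Li/10)) )
  Source 1: 10^(80.1/10) = 102329299.2281
  Source 2: 10^(56.1/10) = 407380.2778
  Source 3: 10^(53.7/10) = 234422.8815
Sum of linear values = 102971102.3874
L_total = 10 * log10(102971102.3874) = 80.13

80.13 dB


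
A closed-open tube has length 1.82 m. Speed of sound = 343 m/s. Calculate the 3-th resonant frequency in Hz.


Given values:
  Tube type: closed-open, L = 1.82 m, c = 343 m/s, n = 3
Formula: f_n = (2n - 1) * c / (4 * L)
Compute 2n - 1 = 2*3 - 1 = 5
Compute 4 * L = 4 * 1.82 = 7.28
f = 5 * 343 / 7.28
f = 235.58

235.58 Hz


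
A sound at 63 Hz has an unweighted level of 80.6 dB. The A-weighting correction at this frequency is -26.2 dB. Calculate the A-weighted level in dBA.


Given values:
  SPL = 80.6 dB
  A-weighting at 63 Hz = -26.2 dB
Formula: L_A = SPL + A_weight
L_A = 80.6 + (-26.2)
L_A = 54.4

54.4 dBA


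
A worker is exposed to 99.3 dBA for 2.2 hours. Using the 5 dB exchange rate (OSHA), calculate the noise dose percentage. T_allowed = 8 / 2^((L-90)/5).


Given values:
  L = 99.3 dBA, T = 2.2 hours
Formula: T_allowed = 8 / 2^((L - 90) / 5)
Compute exponent: (99.3 - 90) / 5 = 1.86
Compute 2^(1.86) = 3.630077
T_allowed = 8 / 3.630077 = 2.20381 hours
Dose = (T / T_allowed) * 100
Dose = (2.2 / 2.20381) * 100 = 99.83

99.83 %


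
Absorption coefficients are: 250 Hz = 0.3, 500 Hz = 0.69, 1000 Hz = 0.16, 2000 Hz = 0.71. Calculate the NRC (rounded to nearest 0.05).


Given values:
  a_250 = 0.3, a_500 = 0.69
  a_1000 = 0.16, a_2000 = 0.71
Formula: NRC = (a250 + a500 + a1000 + a2000) / 4
Sum = 0.3 + 0.69 + 0.16 + 0.71 = 1.86
NRC = 1.86 / 4 = 0.465
Rounded to nearest 0.05: 0.45

0.45


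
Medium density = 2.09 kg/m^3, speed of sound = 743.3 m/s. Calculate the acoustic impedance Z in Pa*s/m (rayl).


Given values:
  rho = 2.09 kg/m^3
  c = 743.3 m/s
Formula: Z = rho * c
Z = 2.09 * 743.3
Z = 1553.5

1553.5 rayl


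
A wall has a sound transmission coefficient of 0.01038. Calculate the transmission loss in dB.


Given values:
  tau = 0.01038
Formula: TL = 10 * log10(1 / tau)
Compute 1 / tau = 1 / 0.01038 = 96.3391
Compute log10(96.3391) = 1.983803
TL = 10 * 1.983803 = 19.84

19.84 dB


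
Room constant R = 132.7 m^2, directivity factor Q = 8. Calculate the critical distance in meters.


Given values:
  R = 132.7 m^2, Q = 8
Formula: d_c = 0.141 * sqrt(Q * R)
Compute Q * R = 8 * 132.7 = 1061.6
Compute sqrt(1061.6) = 32.5822
d_c = 0.141 * 32.5822 = 4.594

4.594 m


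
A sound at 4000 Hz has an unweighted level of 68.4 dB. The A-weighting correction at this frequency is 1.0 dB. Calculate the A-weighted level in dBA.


Given values:
  SPL = 68.4 dB
  A-weighting at 4000 Hz = 1.0 dB
Formula: L_A = SPL + A_weight
L_A = 68.4 + (1.0)
L_A = 69.4

69.4 dBA


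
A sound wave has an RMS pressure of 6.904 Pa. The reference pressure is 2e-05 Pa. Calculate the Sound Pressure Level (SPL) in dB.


Given values:
  p = 6.904 Pa
  p_ref = 2e-05 Pa
Formula: SPL = 20 * log10(p / p_ref)
Compute ratio: p / p_ref = 6.904 / 2e-05 = 345200
Compute log10: log10(345200) = 5.538071
Multiply: SPL = 20 * 5.538071 = 110.76

110.76 dB


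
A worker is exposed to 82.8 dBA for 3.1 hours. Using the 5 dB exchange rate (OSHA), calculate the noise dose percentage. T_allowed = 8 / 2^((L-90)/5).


Given values:
  L = 82.8 dBA, T = 3.1 hours
Formula: T_allowed = 8 / 2^((L - 90) / 5)
Compute exponent: (82.8 - 90) / 5 = -1.44
Compute 2^(-1.44) = 0.368567
T_allowed = 8 / 0.368567 = 21.705687 hours
Dose = (T / T_allowed) * 100
Dose = (3.1 / 21.705687) * 100 = 14.28

14.28 %


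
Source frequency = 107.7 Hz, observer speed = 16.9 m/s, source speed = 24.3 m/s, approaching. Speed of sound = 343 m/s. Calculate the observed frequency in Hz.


Given values:
  f_s = 107.7 Hz, v_o = 16.9 m/s, v_s = 24.3 m/s
  Direction: approaching
Formula: f_o = f_s * (c + v_o) / (c - v_s)
Numerator: c + v_o = 343 + 16.9 = 359.9
Denominator: c - v_s = 343 - 24.3 = 318.7
f_o = 107.7 * 359.9 / 318.7 = 121.62

121.62 Hz


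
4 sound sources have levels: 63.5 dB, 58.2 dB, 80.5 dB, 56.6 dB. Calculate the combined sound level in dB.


Formula: L_total = 10 * log10( sum(10^(Li/10)) )
  Source 1: 10^(63.5/10) = 2238721.1386
  Source 2: 10^(58.2/10) = 660693.448
  Source 3: 10^(80.5/10) = 112201845.4302
  Source 4: 10^(56.6/10) = 457088.1896
Sum of linear values = 115558348.2064
L_total = 10 * log10(115558348.2064) = 80.63

80.63 dB


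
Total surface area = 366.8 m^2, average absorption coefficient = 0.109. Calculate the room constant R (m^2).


Given values:
  S = 366.8 m^2, alpha = 0.109
Formula: R = S * alpha / (1 - alpha)
Numerator: 366.8 * 0.109 = 39.9812
Denominator: 1 - 0.109 = 0.891
R = 39.9812 / 0.891 = 44.87

44.87 m^2


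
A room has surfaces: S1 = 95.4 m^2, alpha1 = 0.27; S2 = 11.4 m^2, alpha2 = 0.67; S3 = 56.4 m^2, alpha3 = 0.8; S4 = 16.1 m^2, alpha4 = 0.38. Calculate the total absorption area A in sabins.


Given surfaces:
  Surface 1: 95.4 * 0.27 = 25.758
  Surface 2: 11.4 * 0.67 = 7.638
  Surface 3: 56.4 * 0.8 = 45.12
  Surface 4: 16.1 * 0.38 = 6.118
Formula: A = sum(Si * alpha_i)
A = 25.758 + 7.638 + 45.12 + 6.118
A = 84.63

84.63 sabins


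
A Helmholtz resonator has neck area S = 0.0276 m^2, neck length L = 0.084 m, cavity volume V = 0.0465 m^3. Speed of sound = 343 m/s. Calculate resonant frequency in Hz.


Given values:
  S = 0.0276 m^2, L = 0.084 m, V = 0.0465 m^3, c = 343 m/s
Formula: f = (c / (2*pi)) * sqrt(S / (V * L))
Compute V * L = 0.0465 * 0.084 = 0.003906
Compute S / (V * L) = 0.0276 / 0.003906 = 7.0661
Compute sqrt(7.0661) = 2.658214
Compute c / (2*pi) = 343 / 6.283185 = 54.590148
f = 54.590148 * 2.658214 = 145.11

145.11 Hz


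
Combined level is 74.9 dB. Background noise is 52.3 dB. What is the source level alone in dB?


Given values:
  L_total = 74.9 dB, L_bg = 52.3 dB
Formula: L_source = 10 * log10(10^(L_total/10) - 10^(L_bg/10))
Convert to linear:
  10^(74.9/10) = 30902954.3251
  10^(52.3/10) = 169824.3652
Difference: 30902954.3251 - 169824.3652 = 30733129.9599
L_source = 10 * log10(30733129.9599) = 74.88

74.88 dB


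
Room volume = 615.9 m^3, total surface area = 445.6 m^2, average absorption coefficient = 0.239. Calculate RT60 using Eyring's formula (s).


Given values:
  V = 615.9 m^3, S = 445.6 m^2, alpha = 0.239
Formula: RT60 = 0.161 * V / (-S * ln(1 - alpha))
Compute ln(1 - 0.239) = ln(0.761) = -0.273122
Denominator: -445.6 * -0.273122 = 121.7032
Numerator: 0.161 * 615.9 = 99.1599
RT60 = 99.1599 / 121.7032 = 0.815

0.815 s


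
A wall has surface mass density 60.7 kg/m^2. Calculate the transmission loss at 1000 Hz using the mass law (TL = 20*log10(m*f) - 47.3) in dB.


Given values:
  m = 60.7 kg/m^2, f = 1000 Hz
Formula: TL = 20 * log10(m * f) - 47.3
Compute m * f = 60.7 * 1000 = 60700.0
Compute log10(60700.0) = 4.783189
Compute 20 * 4.783189 = 95.6638
TL = 95.6638 - 47.3 = 48.36

48.36 dB


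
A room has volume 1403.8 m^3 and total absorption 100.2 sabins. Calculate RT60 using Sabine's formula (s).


Given values:
  V = 1403.8 m^3
  A = 100.2 sabins
Formula: RT60 = 0.161 * V / A
Numerator: 0.161 * 1403.8 = 226.0118
RT60 = 226.0118 / 100.2 = 2.256

2.256 s


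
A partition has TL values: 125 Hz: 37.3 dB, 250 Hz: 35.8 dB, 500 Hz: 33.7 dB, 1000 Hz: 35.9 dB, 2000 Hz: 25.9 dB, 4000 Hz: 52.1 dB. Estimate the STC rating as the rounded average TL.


Given TL values at each frequency:
  125 Hz: 37.3 dB
  250 Hz: 35.8 dB
  500 Hz: 33.7 dB
  1000 Hz: 35.9 dB
  2000 Hz: 25.9 dB
  4000 Hz: 52.1 dB
Formula: STC ~ round(average of TL values)
Sum = 37.3 + 35.8 + 33.7 + 35.9 + 25.9 + 52.1 = 220.7
Average = 220.7 / 6 = 36.78
Rounded: 37

37


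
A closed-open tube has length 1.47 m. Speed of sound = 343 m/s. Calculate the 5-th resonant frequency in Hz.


Given values:
  Tube type: closed-open, L = 1.47 m, c = 343 m/s, n = 5
Formula: f_n = (2n - 1) * c / (4 * L)
Compute 2n - 1 = 2*5 - 1 = 9
Compute 4 * L = 4 * 1.47 = 5.88
f = 9 * 343 / 5.88
f = 525.0

525.0 Hz


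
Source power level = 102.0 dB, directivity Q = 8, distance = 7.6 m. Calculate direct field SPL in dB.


Given values:
  Lw = 102.0 dB, Q = 8, r = 7.6 m
Formula: SPL = Lw + 10 * log10(Q / (4 * pi * r^2))
Compute 4 * pi * r^2 = 4 * pi * 7.6^2 = 725.8336
Compute Q / denom = 8 / 725.8336 = 0.01102181
Compute 10 * log10(0.01102181) = -19.5775
SPL = 102.0 + (-19.5775) = 82.42

82.42 dB


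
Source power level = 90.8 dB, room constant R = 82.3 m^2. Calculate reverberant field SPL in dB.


Given values:
  Lw = 90.8 dB, R = 82.3 m^2
Formula: SPL = Lw + 10 * log10(4 / R)
Compute 4 / R = 4 / 82.3 = 0.048603
Compute 10 * log10(0.048603) = -13.1334
SPL = 90.8 + (-13.1334) = 77.67

77.67 dB


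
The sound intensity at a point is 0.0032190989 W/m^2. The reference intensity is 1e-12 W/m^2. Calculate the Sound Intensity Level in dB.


Given values:
  I = 0.0032190989 W/m^2
  I_ref = 1e-12 W/m^2
Formula: SIL = 10 * log10(I / I_ref)
Compute ratio: I / I_ref = 3219098900
Compute log10: log10(3219098900) = 9.507734
Multiply: SIL = 10 * 9.507734 = 95.08

95.08 dB


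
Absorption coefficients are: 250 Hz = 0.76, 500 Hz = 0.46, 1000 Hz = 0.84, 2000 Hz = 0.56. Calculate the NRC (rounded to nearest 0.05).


Given values:
  a_250 = 0.76, a_500 = 0.46
  a_1000 = 0.84, a_2000 = 0.56
Formula: NRC = (a250 + a500 + a1000 + a2000) / 4
Sum = 0.76 + 0.46 + 0.84 + 0.56 = 2.62
NRC = 2.62 / 4 = 0.655
Rounded to nearest 0.05: 0.65

0.65


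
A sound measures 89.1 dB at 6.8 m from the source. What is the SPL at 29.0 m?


Given values:
  SPL1 = 89.1 dB, r1 = 6.8 m, r2 = 29.0 m
Formula: SPL2 = SPL1 - 20 * log10(r2 / r1)
Compute ratio: r2 / r1 = 29.0 / 6.8 = 4.2647
Compute log10: log10(4.2647) = 0.629888
Compute drop: 20 * 0.629888 = 12.5978
SPL2 = 89.1 - 12.5978 = 76.5

76.5 dB


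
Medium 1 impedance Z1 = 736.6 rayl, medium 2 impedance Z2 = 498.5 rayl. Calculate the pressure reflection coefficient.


Given values:
  Z1 = 736.6 rayl, Z2 = 498.5 rayl
Formula: R = (Z2 - Z1) / (Z2 + Z1)
Numerator: Z2 - Z1 = 498.5 - 736.6 = -238.1
Denominator: Z2 + Z1 = 498.5 + 736.6 = 1235.1
R = -238.1 / 1235.1 = -0.1928

-0.1928


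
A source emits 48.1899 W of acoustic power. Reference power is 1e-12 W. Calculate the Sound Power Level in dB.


Given values:
  W = 48.1899 W
  W_ref = 1e-12 W
Formula: SWL = 10 * log10(W / W_ref)
Compute ratio: W / W_ref = 48189900000000
Compute log10: log10(48189900000000) = 13.682956
Multiply: SWL = 10 * 13.682956 = 136.83

136.83 dB


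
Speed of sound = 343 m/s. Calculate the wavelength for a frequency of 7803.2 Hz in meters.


Given values:
  c = 343 m/s, f = 7803.2 Hz
Formula: lambda = c / f
lambda = 343 / 7803.2
lambda = 0.044

0.044 m


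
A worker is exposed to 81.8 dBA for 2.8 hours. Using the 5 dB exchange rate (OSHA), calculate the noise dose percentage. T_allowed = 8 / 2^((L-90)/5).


Given values:
  L = 81.8 dBA, T = 2.8 hours
Formula: T_allowed = 8 / 2^((L - 90) / 5)
Compute exponent: (81.8 - 90) / 5 = -1.64
Compute 2^(-1.64) = 0.320856
T_allowed = 8 / 0.320856 = 24.933303 hours
Dose = (T / T_allowed) * 100
Dose = (2.8 / 24.933303) * 100 = 11.23

11.23 %


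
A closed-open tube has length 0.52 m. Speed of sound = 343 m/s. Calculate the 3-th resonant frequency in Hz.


Given values:
  Tube type: closed-open, L = 0.52 m, c = 343 m/s, n = 3
Formula: f_n = (2n - 1) * c / (4 * L)
Compute 2n - 1 = 2*3 - 1 = 5
Compute 4 * L = 4 * 0.52 = 2.08
f = 5 * 343 / 2.08
f = 824.52

824.52 Hz


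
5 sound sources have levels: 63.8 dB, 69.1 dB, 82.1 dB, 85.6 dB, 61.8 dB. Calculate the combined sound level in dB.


Formula: L_total = 10 * log10( sum(10^(Li/10)) )
  Source 1: 10^(63.8/10) = 2398832.919
  Source 2: 10^(69.1/10) = 8128305.1616
  Source 3: 10^(82.1/10) = 162181009.7359
  Source 4: 10^(85.6/10) = 363078054.7701
  Source 5: 10^(61.8/10) = 1513561.2484
Sum of linear values = 537299763.835
L_total = 10 * log10(537299763.835) = 87.3

87.3 dB


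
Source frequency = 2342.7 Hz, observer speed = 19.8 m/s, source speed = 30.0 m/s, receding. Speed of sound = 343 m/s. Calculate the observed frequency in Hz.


Given values:
  f_s = 2342.7 Hz, v_o = 19.8 m/s, v_s = 30.0 m/s
  Direction: receding
Formula: f_o = f_s * (c - v_o) / (c + v_s)
Numerator: c - v_o = 343 - 19.8 = 323.2
Denominator: c + v_s = 343 + 30.0 = 373.0
f_o = 2342.7 * 323.2 / 373.0 = 2029.92

2029.92 Hz


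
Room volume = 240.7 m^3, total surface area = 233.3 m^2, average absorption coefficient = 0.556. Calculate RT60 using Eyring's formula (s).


Given values:
  V = 240.7 m^3, S = 233.3 m^2, alpha = 0.556
Formula: RT60 = 0.161 * V / (-S * ln(1 - alpha))
Compute ln(1 - 0.556) = ln(0.444) = -0.811931
Denominator: -233.3 * -0.811931 = 189.4235
Numerator: 0.161 * 240.7 = 38.7527
RT60 = 38.7527 / 189.4235 = 0.205

0.205 s


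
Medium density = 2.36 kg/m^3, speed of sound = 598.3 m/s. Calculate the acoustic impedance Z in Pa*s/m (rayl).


Given values:
  rho = 2.36 kg/m^3
  c = 598.3 m/s
Formula: Z = rho * c
Z = 2.36 * 598.3
Z = 1411.99

1411.99 rayl


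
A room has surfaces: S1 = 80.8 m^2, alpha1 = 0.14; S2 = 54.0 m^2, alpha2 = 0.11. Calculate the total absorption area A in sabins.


Given surfaces:
  Surface 1: 80.8 * 0.14 = 11.312
  Surface 2: 54.0 * 0.11 = 5.94
Formula: A = sum(Si * alpha_i)
A = 11.312 + 5.94
A = 17.25

17.25 sabins


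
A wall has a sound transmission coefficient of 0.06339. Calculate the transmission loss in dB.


Given values:
  tau = 0.06339
Formula: TL = 10 * log10(1 / tau)
Compute 1 / tau = 1 / 0.06339 = 15.7754
Compute log10(15.7754) = 1.19798
TL = 10 * 1.19798 = 11.98

11.98 dB


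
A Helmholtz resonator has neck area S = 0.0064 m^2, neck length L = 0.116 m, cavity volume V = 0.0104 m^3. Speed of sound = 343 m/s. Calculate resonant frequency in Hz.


Given values:
  S = 0.0064 m^2, L = 0.116 m, V = 0.0104 m^3, c = 343 m/s
Formula: f = (c / (2*pi)) * sqrt(S / (V * L))
Compute V * L = 0.0104 * 0.116 = 0.0012064
Compute S / (V * L) = 0.0064 / 0.0012064 = 5.305
Compute sqrt(5.305) = 2.303259
Compute c / (2*pi) = 343 / 6.283185 = 54.590148
f = 54.590148 * 2.303259 = 125.74

125.74 Hz


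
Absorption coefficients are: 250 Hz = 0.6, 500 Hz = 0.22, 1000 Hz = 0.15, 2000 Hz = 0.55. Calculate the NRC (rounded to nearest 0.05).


Given values:
  a_250 = 0.6, a_500 = 0.22
  a_1000 = 0.15, a_2000 = 0.55
Formula: NRC = (a250 + a500 + a1000 + a2000) / 4
Sum = 0.6 + 0.22 + 0.15 + 0.55 = 1.52
NRC = 1.52 / 4 = 0.38
Rounded to nearest 0.05: 0.4

0.4


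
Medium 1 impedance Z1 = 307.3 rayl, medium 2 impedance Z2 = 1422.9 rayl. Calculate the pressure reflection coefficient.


Given values:
  Z1 = 307.3 rayl, Z2 = 1422.9 rayl
Formula: R = (Z2 - Z1) / (Z2 + Z1)
Numerator: Z2 - Z1 = 1422.9 - 307.3 = 1115.6
Denominator: Z2 + Z1 = 1422.9 + 307.3 = 1730.2
R = 1115.6 / 1730.2 = 0.6448

0.6448


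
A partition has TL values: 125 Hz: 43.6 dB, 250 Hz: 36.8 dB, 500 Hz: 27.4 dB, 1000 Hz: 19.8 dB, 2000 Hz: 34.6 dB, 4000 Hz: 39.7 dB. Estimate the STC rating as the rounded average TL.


Given TL values at each frequency:
  125 Hz: 43.6 dB
  250 Hz: 36.8 dB
  500 Hz: 27.4 dB
  1000 Hz: 19.8 dB
  2000 Hz: 34.6 dB
  4000 Hz: 39.7 dB
Formula: STC ~ round(average of TL values)
Sum = 43.6 + 36.8 + 27.4 + 19.8 + 34.6 + 39.7 = 201.9
Average = 201.9 / 6 = 33.65
Rounded: 34

34


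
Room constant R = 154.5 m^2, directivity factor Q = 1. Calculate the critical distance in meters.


Given values:
  R = 154.5 m^2, Q = 1
Formula: d_c = 0.141 * sqrt(Q * R)
Compute Q * R = 1 * 154.5 = 154.5
Compute sqrt(154.5) = 12.4298
d_c = 0.141 * 12.4298 = 1.753

1.753 m


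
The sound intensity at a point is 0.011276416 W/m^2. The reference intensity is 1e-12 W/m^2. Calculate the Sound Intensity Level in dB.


Given values:
  I = 0.011276416 W/m^2
  I_ref = 1e-12 W/m^2
Formula: SIL = 10 * log10(I / I_ref)
Compute ratio: I / I_ref = 11276416000
Compute log10: log10(11276416000) = 10.052171
Multiply: SIL = 10 * 10.052171 = 100.52

100.52 dB


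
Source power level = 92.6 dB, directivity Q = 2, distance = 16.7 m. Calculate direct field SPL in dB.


Given values:
  Lw = 92.6 dB, Q = 2, r = 16.7 m
Formula: SPL = Lw + 10 * log10(Q / (4 * pi * r^2))
Compute 4 * pi * r^2 = 4 * pi * 16.7^2 = 3504.6351
Compute Q / denom = 2 / 3504.6351 = 0.00057067
Compute 10 * log10(0.00057067) = -32.4361
SPL = 92.6 + (-32.4361) = 60.16

60.16 dB
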